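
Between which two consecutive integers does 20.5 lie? 20 and 21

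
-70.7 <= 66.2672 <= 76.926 True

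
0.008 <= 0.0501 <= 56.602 True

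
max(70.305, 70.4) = 70.4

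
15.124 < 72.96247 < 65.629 False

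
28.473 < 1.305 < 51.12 False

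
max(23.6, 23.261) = 23.6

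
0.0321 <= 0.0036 False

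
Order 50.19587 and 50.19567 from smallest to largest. 50.19567,50.19587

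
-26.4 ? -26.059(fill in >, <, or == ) <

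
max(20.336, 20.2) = 20.336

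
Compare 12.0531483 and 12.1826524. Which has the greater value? 12.1826524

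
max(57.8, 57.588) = 57.8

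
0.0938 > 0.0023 True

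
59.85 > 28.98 True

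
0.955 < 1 True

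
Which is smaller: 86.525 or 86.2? 86.2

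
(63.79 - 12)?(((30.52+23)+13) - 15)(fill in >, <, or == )>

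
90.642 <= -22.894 False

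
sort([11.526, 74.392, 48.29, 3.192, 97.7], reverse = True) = [97.7, 74.392, 48.29, 11.526, 3.192]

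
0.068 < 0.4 True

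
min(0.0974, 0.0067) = 0.0067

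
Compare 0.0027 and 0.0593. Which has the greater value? 0.0593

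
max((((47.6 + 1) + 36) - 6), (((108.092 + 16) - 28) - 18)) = 78.6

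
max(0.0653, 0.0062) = 0.0653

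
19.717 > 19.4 True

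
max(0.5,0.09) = 0.5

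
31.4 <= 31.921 True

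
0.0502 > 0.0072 True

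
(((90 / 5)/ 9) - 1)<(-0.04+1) False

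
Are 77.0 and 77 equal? Yes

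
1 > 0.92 True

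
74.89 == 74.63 False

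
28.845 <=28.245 False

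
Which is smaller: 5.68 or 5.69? 5.68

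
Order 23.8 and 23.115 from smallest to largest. 23.115, 23.8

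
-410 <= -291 True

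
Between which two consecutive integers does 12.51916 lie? 12 and 13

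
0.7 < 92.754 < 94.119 True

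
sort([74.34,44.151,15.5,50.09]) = [15.5,44.151,50.09,74.34]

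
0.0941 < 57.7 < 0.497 False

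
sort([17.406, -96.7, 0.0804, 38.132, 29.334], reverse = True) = [38.132, 29.334, 17.406, 0.0804, -96.7]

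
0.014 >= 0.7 False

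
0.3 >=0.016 True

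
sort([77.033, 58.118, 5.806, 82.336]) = [5.806, 58.118, 77.033, 82.336]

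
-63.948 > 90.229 False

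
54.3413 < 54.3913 True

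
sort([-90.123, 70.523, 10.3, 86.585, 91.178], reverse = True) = [91.178, 86.585, 70.523, 10.3, -90.123]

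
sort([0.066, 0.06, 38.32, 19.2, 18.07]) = [0.06, 0.066, 18.07, 19.2, 38.32]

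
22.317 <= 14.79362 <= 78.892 False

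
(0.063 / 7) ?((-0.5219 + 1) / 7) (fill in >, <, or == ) <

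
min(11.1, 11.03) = 11.03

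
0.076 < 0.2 True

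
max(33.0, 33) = 33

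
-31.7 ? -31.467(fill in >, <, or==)<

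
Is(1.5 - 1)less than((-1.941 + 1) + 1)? No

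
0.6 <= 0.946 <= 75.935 True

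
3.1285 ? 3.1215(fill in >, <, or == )>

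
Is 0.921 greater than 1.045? No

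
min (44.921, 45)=44.921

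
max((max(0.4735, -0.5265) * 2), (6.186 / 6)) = 1.031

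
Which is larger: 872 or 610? 872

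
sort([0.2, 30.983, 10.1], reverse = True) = [30.983, 10.1, 0.2]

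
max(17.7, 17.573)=17.7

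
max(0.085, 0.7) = 0.7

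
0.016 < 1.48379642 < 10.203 True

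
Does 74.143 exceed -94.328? Yes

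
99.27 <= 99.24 False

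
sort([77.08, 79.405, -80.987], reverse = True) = [79.405, 77.08, -80.987]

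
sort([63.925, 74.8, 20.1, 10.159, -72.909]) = [-72.909, 10.159, 20.1, 63.925, 74.8]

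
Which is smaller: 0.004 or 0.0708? 0.004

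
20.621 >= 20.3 True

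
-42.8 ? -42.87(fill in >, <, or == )>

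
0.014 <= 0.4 True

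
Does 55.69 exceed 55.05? Yes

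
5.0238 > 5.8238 False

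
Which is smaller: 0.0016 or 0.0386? 0.0016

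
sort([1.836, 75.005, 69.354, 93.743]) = [1.836, 69.354, 75.005, 93.743]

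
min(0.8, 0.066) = 0.066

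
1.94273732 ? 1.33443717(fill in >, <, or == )>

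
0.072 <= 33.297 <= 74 True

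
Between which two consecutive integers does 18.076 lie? 18 and 19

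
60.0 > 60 False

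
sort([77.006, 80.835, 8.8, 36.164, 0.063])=[0.063, 8.8, 36.164, 77.006, 80.835]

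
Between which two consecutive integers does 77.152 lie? 77 and 78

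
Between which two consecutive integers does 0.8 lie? 0 and 1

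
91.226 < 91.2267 True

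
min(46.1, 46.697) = 46.1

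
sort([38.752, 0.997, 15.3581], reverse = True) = [38.752, 15.3581, 0.997]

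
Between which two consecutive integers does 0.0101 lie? 0 and 1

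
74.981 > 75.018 False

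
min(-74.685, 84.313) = -74.685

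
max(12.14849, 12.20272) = 12.20272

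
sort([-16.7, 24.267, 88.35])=[-16.7, 24.267, 88.35]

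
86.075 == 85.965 False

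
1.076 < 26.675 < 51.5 True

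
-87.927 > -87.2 False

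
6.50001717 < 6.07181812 False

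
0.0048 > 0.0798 False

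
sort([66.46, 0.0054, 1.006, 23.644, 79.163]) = [0.0054, 1.006, 23.644, 66.46, 79.163]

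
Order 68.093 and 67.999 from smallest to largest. 67.999, 68.093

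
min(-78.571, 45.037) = -78.571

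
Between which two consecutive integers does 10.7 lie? 10 and 11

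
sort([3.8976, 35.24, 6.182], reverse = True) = [35.24, 6.182, 3.8976]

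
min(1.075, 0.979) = 0.979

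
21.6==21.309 False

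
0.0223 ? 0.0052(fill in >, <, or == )>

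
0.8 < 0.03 False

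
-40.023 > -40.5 True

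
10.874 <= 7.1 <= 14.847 False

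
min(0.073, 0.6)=0.073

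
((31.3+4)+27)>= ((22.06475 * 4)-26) True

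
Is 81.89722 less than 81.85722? No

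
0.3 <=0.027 False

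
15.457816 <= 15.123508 False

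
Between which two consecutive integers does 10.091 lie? 10 and 11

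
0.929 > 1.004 False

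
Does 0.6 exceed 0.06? Yes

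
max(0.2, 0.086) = 0.2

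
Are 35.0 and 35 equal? Yes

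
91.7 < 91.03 False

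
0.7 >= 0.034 True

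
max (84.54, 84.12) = 84.54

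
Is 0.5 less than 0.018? No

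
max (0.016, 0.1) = 0.1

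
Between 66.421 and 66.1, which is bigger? 66.421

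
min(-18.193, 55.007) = -18.193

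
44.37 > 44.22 True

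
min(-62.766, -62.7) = -62.766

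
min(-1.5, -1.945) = -1.945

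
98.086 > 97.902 True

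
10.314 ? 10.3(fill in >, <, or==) >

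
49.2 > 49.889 False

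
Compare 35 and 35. They are equal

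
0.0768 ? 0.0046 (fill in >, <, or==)>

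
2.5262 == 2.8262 False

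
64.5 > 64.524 False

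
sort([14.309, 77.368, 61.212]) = [14.309, 61.212, 77.368]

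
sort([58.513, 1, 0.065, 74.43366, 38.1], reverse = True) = [74.43366, 58.513, 38.1, 1, 0.065]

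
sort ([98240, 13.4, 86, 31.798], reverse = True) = [98240, 86, 31.798, 13.4]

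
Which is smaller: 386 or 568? 386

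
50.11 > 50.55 False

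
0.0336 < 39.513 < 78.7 True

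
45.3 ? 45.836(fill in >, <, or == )<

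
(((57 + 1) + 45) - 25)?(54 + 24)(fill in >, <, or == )==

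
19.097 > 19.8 False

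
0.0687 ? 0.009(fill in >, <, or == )>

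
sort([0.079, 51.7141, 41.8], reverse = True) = [51.7141, 41.8, 0.079]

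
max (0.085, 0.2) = 0.2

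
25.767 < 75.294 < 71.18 False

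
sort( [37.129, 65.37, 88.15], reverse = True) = [88.15, 65.37, 37.129]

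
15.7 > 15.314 True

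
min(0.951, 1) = 0.951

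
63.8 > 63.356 True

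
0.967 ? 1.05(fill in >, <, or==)<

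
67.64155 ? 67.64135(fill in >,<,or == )>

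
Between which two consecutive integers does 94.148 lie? 94 and 95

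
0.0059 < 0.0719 True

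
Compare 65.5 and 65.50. They are equal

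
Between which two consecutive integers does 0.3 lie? 0 and 1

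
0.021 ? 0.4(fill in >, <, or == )<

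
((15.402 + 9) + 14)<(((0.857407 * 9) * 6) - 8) False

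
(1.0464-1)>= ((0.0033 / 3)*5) True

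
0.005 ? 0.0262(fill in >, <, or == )<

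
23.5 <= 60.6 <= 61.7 True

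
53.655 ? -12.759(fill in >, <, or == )>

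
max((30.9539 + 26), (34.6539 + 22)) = 56.9539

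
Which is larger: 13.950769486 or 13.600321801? 13.950769486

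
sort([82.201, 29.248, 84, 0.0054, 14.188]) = [0.0054, 14.188, 29.248, 82.201, 84]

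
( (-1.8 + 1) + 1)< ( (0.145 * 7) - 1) False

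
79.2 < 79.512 True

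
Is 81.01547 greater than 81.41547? No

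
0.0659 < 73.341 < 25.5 False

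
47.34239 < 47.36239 True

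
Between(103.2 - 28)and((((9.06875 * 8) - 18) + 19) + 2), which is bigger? ((((9.06875 * 8) - 18) + 19) + 2)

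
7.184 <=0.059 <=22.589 False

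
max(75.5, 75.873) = 75.873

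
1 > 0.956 True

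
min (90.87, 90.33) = 90.33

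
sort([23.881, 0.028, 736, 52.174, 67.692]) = [0.028, 23.881, 52.174, 67.692, 736]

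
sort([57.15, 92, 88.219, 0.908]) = [0.908, 57.15, 88.219, 92]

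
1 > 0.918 True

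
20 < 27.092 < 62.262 True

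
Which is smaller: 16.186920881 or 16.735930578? 16.186920881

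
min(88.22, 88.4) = 88.22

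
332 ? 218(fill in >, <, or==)>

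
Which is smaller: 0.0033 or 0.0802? 0.0033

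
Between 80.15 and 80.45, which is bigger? 80.45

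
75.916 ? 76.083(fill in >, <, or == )<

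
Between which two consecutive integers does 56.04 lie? 56 and 57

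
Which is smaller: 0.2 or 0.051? 0.051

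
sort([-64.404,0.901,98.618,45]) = [-64.404,0.901,45,98.618]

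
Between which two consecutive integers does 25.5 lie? 25 and 26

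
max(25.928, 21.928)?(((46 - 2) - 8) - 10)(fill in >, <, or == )<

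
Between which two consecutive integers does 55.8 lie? 55 and 56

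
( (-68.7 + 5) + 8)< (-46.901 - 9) False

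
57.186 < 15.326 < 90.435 False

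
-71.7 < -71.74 False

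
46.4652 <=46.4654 True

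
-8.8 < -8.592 True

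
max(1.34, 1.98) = 1.98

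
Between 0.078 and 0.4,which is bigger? 0.4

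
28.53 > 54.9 False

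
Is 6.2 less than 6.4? Yes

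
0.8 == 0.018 False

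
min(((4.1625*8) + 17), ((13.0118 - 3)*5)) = 50.059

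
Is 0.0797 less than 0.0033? No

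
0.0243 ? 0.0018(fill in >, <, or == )>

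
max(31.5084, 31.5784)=31.5784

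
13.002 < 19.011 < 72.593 True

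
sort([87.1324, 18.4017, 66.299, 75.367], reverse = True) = [87.1324, 75.367, 66.299, 18.4017]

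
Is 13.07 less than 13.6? Yes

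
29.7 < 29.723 True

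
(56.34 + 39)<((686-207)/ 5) True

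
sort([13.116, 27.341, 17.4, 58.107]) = [13.116, 17.4, 27.341, 58.107]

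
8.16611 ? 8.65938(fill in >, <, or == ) <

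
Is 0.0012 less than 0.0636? Yes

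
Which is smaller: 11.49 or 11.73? 11.49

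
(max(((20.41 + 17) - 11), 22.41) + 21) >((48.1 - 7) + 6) True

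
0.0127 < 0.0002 False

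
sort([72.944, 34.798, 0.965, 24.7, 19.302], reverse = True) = [72.944, 34.798, 24.7, 19.302, 0.965]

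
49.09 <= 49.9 True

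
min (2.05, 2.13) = 2.05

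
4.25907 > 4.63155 False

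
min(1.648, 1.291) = 1.291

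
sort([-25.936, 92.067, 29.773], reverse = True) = [92.067, 29.773, -25.936]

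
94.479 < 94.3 False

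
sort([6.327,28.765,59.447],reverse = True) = [59.447,28.765,6.327]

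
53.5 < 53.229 False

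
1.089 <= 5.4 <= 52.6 True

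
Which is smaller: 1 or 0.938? 0.938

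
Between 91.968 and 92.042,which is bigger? 92.042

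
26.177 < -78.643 False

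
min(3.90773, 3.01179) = 3.01179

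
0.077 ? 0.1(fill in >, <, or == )<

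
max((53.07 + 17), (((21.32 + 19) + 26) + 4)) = 70.32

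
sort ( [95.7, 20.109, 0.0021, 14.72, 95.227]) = [0.0021, 14.72, 20.109, 95.227, 95.7]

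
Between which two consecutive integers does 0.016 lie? 0 and 1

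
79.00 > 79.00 False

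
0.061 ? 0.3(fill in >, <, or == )<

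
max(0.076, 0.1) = 0.1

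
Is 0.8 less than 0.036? No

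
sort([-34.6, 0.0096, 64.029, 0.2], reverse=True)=[64.029, 0.2, 0.0096, -34.6]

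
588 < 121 False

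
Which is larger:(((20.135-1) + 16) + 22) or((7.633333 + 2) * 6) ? ((7.633333 + 2) * 6)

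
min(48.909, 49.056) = 48.909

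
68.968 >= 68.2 True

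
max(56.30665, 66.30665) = 66.30665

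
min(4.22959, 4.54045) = 4.22959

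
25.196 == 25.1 False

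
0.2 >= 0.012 True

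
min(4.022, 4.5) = 4.022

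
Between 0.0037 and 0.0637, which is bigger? 0.0637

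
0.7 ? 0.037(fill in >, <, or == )>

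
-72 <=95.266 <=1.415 False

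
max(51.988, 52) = 52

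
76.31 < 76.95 True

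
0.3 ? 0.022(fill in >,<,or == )>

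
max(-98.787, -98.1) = -98.1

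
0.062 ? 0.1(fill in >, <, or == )<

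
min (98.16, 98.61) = 98.16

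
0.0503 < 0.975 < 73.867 True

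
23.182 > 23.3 False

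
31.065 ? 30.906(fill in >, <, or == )>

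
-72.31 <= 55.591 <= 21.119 False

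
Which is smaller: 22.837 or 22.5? 22.5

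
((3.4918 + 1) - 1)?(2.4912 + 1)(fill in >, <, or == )>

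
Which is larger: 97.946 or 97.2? 97.946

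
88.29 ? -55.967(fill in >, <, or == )>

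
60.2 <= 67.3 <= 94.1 True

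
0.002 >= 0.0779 False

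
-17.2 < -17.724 False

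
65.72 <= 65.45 False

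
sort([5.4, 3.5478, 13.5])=[3.5478, 5.4, 13.5]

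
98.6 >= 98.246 True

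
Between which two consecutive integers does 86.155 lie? 86 and 87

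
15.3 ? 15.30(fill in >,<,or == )==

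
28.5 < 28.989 True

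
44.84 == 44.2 False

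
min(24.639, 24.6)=24.6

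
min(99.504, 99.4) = 99.4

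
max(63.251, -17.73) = 63.251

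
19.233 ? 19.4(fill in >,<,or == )<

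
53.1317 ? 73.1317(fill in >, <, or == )<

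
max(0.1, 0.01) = 0.1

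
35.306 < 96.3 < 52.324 False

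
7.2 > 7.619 False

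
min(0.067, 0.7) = 0.067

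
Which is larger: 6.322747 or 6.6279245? 6.6279245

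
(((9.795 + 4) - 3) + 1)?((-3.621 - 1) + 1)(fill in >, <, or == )>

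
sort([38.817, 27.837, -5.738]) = [-5.738, 27.837, 38.817]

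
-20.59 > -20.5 False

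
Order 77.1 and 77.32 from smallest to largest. 77.1, 77.32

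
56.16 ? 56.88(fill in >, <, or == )<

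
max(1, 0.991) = 1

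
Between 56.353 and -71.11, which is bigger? 56.353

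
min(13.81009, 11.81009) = 11.81009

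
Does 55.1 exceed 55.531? No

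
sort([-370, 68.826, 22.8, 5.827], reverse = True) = [68.826, 22.8, 5.827, -370]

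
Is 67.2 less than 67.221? Yes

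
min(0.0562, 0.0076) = 0.0076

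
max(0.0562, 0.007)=0.0562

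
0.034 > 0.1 False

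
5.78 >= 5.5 True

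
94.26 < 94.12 False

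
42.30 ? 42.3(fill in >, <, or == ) ==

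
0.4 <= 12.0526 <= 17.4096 True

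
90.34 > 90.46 False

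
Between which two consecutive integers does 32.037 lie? 32 and 33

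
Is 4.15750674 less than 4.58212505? Yes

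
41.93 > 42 False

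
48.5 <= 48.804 True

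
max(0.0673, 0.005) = 0.0673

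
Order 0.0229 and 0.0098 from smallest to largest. 0.0098, 0.0229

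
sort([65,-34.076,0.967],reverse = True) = [65,0.967,-34.076]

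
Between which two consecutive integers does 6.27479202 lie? 6 and 7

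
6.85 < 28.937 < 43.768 True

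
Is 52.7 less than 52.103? No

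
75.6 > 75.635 False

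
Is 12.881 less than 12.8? No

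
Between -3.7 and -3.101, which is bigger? -3.101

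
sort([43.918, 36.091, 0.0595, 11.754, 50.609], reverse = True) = [50.609, 43.918, 36.091, 11.754, 0.0595]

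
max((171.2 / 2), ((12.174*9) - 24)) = 85.6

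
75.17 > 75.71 False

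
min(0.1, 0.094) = 0.094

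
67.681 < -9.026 False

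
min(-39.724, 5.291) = -39.724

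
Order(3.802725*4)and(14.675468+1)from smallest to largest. (3.802725*4), (14.675468+1)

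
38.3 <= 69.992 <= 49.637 False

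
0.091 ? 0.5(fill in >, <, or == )<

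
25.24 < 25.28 True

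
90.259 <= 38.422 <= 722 False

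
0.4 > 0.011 True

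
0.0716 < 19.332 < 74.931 True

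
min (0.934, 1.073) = 0.934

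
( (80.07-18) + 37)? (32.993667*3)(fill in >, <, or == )>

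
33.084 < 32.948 False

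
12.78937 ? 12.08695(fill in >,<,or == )>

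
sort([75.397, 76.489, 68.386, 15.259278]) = [15.259278, 68.386, 75.397, 76.489]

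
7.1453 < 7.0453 False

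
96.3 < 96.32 True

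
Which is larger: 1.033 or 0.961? 1.033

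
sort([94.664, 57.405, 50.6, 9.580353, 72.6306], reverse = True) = [94.664, 72.6306, 57.405, 50.6, 9.580353]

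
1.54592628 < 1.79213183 True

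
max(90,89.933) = 90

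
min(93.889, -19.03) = -19.03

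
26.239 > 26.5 False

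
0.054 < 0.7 True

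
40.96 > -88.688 True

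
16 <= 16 True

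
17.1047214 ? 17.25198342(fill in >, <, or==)<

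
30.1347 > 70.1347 False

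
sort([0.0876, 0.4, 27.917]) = [0.0876, 0.4, 27.917]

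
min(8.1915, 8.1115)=8.1115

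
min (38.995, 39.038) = 38.995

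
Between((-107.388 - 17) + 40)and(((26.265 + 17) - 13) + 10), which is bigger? (((26.265 + 17) - 13) + 10)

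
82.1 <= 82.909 True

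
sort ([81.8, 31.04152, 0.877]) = [0.877, 31.04152, 81.8]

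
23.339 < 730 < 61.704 False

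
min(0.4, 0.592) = 0.4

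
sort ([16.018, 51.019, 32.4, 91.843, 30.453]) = [16.018, 30.453, 32.4, 51.019, 91.843]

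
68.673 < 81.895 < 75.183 False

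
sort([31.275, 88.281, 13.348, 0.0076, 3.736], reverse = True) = [88.281, 31.275, 13.348, 3.736, 0.0076]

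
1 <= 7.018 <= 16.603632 True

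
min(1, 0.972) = 0.972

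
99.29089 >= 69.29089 True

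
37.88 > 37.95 False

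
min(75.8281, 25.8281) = 25.8281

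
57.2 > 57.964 False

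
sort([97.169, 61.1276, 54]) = [54, 61.1276, 97.169]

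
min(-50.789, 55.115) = -50.789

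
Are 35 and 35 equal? Yes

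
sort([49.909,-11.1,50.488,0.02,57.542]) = [-11.1,0.02,49.909,50.488,57.542]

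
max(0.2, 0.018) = 0.2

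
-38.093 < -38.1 False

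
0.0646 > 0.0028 True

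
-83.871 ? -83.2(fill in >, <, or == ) <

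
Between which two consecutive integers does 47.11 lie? 47 and 48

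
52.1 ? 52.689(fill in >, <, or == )<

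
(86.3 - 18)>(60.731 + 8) False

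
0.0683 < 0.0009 False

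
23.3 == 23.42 False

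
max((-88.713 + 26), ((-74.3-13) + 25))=-62.3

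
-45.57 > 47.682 False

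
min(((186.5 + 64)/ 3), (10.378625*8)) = 83.029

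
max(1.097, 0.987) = 1.097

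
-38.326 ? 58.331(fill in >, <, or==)<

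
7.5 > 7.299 True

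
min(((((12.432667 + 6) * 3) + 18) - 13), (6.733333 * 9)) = 60.298001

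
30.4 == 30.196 False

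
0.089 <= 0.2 True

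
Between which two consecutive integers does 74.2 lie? 74 and 75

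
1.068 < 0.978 False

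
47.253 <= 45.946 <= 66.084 False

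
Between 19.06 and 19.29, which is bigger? 19.29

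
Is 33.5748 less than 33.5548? No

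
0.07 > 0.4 False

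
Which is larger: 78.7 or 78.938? 78.938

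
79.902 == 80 False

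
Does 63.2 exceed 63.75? No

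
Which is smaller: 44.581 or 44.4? 44.4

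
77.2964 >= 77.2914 True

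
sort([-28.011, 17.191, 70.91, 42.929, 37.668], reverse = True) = [70.91, 42.929, 37.668, 17.191, -28.011]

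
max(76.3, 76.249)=76.3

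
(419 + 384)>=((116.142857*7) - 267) True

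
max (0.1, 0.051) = 0.1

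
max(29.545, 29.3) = 29.545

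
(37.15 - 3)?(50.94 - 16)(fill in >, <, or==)<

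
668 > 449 True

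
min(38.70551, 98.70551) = 38.70551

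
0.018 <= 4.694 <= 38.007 True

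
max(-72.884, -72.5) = -72.5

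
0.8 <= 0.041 False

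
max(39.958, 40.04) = 40.04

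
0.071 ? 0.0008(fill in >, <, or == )>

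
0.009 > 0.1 False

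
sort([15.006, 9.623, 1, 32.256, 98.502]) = [1, 9.623, 15.006, 32.256, 98.502]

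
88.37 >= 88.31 True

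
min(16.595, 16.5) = 16.5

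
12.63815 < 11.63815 False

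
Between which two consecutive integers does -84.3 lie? -85 and -84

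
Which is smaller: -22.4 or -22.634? -22.634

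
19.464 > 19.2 True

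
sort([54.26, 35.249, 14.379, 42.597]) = [14.379, 35.249, 42.597, 54.26]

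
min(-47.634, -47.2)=-47.634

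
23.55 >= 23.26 True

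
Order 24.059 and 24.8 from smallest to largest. 24.059, 24.8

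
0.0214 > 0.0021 True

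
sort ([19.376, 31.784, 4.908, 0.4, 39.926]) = [0.4, 4.908, 19.376, 31.784, 39.926]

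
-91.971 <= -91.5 True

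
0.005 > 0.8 False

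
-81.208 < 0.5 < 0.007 False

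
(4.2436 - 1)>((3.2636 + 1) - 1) False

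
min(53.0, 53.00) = 53.0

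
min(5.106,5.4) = 5.106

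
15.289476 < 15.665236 True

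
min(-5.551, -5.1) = -5.551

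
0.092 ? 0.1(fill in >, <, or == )<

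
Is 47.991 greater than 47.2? Yes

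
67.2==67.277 False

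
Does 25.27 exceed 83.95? No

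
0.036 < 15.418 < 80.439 True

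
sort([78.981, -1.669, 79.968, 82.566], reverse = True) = [82.566, 79.968, 78.981, -1.669]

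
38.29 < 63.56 True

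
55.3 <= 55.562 True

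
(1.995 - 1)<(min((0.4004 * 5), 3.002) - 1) True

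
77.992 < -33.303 False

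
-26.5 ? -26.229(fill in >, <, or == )<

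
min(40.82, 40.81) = 40.81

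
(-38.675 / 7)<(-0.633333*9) False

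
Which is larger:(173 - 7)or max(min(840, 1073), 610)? max(min(840, 1073), 610)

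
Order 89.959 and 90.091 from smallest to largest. 89.959, 90.091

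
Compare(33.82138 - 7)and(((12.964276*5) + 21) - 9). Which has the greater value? (((12.964276*5) + 21) - 9)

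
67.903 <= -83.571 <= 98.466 False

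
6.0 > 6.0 False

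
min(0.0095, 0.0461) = 0.0095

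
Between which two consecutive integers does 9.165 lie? 9 and 10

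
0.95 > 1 False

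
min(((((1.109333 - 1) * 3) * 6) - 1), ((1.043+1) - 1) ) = 0.967994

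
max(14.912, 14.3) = 14.912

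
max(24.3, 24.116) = 24.3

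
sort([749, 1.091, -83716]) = [-83716, 1.091, 749]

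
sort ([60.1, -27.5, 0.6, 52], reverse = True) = [60.1, 52, 0.6, -27.5]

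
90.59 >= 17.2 True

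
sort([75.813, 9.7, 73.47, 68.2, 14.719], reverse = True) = [75.813, 73.47, 68.2, 14.719, 9.7]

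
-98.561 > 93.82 False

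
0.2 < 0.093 False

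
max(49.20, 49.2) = 49.2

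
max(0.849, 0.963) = 0.963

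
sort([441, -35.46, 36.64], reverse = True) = [441, 36.64, -35.46]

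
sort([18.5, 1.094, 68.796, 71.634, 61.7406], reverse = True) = [71.634, 68.796, 61.7406, 18.5, 1.094]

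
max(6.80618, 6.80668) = 6.80668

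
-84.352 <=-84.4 False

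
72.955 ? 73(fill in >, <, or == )<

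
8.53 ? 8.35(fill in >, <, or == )>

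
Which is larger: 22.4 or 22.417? 22.417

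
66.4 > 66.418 False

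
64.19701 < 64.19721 True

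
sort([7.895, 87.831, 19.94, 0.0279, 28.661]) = [0.0279, 7.895, 19.94, 28.661, 87.831]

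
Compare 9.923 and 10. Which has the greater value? 10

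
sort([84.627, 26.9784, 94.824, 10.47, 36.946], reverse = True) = [94.824, 84.627, 36.946, 26.9784, 10.47]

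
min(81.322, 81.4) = 81.322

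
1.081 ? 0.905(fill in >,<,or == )>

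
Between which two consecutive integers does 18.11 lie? 18 and 19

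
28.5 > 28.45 True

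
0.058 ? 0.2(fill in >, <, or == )<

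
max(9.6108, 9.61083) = 9.61083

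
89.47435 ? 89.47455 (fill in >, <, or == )<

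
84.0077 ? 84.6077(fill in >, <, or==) <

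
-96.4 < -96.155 True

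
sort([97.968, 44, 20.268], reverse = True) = [97.968, 44, 20.268]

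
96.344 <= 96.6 True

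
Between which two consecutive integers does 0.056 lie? 0 and 1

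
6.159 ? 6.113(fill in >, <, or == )>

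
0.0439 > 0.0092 True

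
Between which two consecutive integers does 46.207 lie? 46 and 47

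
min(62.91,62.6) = 62.6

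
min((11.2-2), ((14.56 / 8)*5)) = 9.1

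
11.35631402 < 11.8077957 True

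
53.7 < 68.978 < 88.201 True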